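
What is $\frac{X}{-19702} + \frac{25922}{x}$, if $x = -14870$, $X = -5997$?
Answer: $- \frac{210769927}{146484370} \approx -1.4389$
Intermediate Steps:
$\frac{X}{-19702} + \frac{25922}{x} = - \frac{5997}{-19702} + \frac{25922}{-14870} = \left(-5997\right) \left(- \frac{1}{19702}\right) + 25922 \left(- \frac{1}{14870}\right) = \frac{5997}{19702} - \frac{12961}{7435} = - \frac{210769927}{146484370}$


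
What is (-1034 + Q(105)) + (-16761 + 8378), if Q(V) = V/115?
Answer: -216570/23 ≈ -9416.1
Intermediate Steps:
Q(V) = V/115 (Q(V) = V*(1/115) = V/115)
(-1034 + Q(105)) + (-16761 + 8378) = (-1034 + (1/115)*105) + (-16761 + 8378) = (-1034 + 21/23) - 8383 = -23761/23 - 8383 = -216570/23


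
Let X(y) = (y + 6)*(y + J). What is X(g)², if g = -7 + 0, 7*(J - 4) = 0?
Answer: 9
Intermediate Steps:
J = 4 (J = 4 + (⅐)*0 = 4 + 0 = 4)
g = -7
X(y) = (4 + y)*(6 + y) (X(y) = (y + 6)*(y + 4) = (6 + y)*(4 + y) = (4 + y)*(6 + y))
X(g)² = (24 + (-7)² + 10*(-7))² = (24 + 49 - 70)² = 3² = 9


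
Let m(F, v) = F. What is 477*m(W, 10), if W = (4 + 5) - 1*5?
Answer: 1908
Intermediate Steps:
W = 4 (W = 9 - 5 = 4)
477*m(W, 10) = 477*4 = 1908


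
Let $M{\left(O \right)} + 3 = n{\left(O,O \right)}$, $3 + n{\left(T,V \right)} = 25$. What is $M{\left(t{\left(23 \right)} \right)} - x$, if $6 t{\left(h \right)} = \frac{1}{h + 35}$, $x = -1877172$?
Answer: $1877191$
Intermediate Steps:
$n{\left(T,V \right)} = 22$ ($n{\left(T,V \right)} = -3 + 25 = 22$)
$t{\left(h \right)} = \frac{1}{6 \left(35 + h\right)}$ ($t{\left(h \right)} = \frac{1}{6 \left(h + 35\right)} = \frac{1}{6 \left(35 + h\right)}$)
$M{\left(O \right)} = 19$ ($M{\left(O \right)} = -3 + 22 = 19$)
$M{\left(t{\left(23 \right)} \right)} - x = 19 - -1877172 = 19 + 1877172 = 1877191$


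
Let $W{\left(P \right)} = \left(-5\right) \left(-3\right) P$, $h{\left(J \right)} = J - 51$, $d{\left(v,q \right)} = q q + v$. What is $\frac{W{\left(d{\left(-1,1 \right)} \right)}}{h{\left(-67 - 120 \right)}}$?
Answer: $0$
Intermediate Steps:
$d{\left(v,q \right)} = v + q^{2}$ ($d{\left(v,q \right)} = q^{2} + v = v + q^{2}$)
$h{\left(J \right)} = -51 + J$
$W{\left(P \right)} = 15 P$
$\frac{W{\left(d{\left(-1,1 \right)} \right)}}{h{\left(-67 - 120 \right)}} = \frac{15 \left(-1 + 1^{2}\right)}{-51 - 187} = \frac{15 \left(-1 + 1\right)}{-51 - 187} = \frac{15 \cdot 0}{-51 - 187} = \frac{0}{-238} = 0 \left(- \frac{1}{238}\right) = 0$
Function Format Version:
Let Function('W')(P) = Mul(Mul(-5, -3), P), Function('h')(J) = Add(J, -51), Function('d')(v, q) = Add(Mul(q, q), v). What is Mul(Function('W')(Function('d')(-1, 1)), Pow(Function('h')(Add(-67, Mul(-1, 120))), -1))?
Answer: 0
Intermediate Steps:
Function('d')(v, q) = Add(v, Pow(q, 2)) (Function('d')(v, q) = Add(Pow(q, 2), v) = Add(v, Pow(q, 2)))
Function('h')(J) = Add(-51, J)
Function('W')(P) = Mul(15, P)
Mul(Function('W')(Function('d')(-1, 1)), Pow(Function('h')(Add(-67, Mul(-1, 120))), -1)) = Mul(Mul(15, Add(-1, Pow(1, 2))), Pow(Add(-51, Add(-67, Mul(-1, 120))), -1)) = Mul(Mul(15, Add(-1, 1)), Pow(Add(-51, Add(-67, -120)), -1)) = Mul(Mul(15, 0), Pow(Add(-51, -187), -1)) = Mul(0, Pow(-238, -1)) = Mul(0, Rational(-1, 238)) = 0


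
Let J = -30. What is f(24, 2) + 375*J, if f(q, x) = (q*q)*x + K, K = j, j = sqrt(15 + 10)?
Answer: -10093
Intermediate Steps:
j = 5 (j = sqrt(25) = 5)
K = 5
f(q, x) = 5 + x*q**2 (f(q, x) = (q*q)*x + 5 = q**2*x + 5 = x*q**2 + 5 = 5 + x*q**2)
f(24, 2) + 375*J = (5 + 2*24**2) + 375*(-30) = (5 + 2*576) - 11250 = (5 + 1152) - 11250 = 1157 - 11250 = -10093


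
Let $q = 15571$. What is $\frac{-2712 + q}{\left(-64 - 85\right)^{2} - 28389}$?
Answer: $- \frac{1837}{884} \approx -2.0781$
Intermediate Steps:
$\frac{-2712 + q}{\left(-64 - 85\right)^{2} - 28389} = \frac{-2712 + 15571}{\left(-64 - 85\right)^{2} - 28389} = \frac{12859}{\left(-149\right)^{2} - 28389} = \frac{12859}{22201 - 28389} = \frac{12859}{-6188} = 12859 \left(- \frac{1}{6188}\right) = - \frac{1837}{884}$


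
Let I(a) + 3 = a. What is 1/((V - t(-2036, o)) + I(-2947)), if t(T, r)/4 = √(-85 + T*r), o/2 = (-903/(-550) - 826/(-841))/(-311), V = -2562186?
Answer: -11531332414525/29579435908107614997 + 145*I*√12461384536337/118317743632430459988 ≈ -3.8984e-7 + 4.3261e-12*I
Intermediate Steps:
I(a) = -3 + a
o = -1213723/71926525 (o = 2*((-903/(-550) - 826/(-841))/(-311)) = 2*((-903*(-1/550) - 826*(-1/841))*(-1/311)) = 2*((903/550 + 826/841)*(-1/311)) = 2*((1213723/462550)*(-1/311)) = 2*(-1213723/143853050) = -1213723/71926525 ≈ -0.016874)
t(T, r) = 4*√(-85 + T*r)
1/((V - t(-2036, o)) + I(-2947)) = 1/((-2562186 - 4*√(-85 - 2036*(-1213723/71926525))) + (-3 - 2947)) = 1/((-2562186 - 4*√(-85 + 2471140028/71926525)) - 2950) = 1/((-2562186 - 4*√(-3642614597/71926525)) - 2950) = 1/((-2562186 - 4*I*√12461384536337/496045) - 2950) = 1/(-2565136 - 4*I*√12461384536337/496045)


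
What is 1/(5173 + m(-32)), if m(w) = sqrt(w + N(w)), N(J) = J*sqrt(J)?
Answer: 1/(5173 + sqrt(-32 - 128*I*sqrt(2))) ≈ 0.00019299 + 3.869e-7*I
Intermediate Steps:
N(J) = J**(3/2)
m(w) = sqrt(w + w**(3/2))
1/(5173 + m(-32)) = 1/(5173 + sqrt(-32 + (-32)**(3/2))) = 1/(5173 + sqrt(-32 - 128*I*sqrt(2)))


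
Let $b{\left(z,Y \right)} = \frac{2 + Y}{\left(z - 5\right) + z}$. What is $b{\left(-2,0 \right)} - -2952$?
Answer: $\frac{26566}{9} \approx 2951.8$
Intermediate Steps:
$b{\left(z,Y \right)} = \frac{2 + Y}{-5 + 2 z}$ ($b{\left(z,Y \right)} = \frac{2 + Y}{\left(-5 + z\right) + z} = \frac{2 + Y}{-5 + 2 z}$)
$b{\left(-2,0 \right)} - -2952 = \frac{2 + 0}{-5 + 2 \left(-2\right)} - -2952 = \frac{1}{-5 - 4} \cdot 2 + 2952 = \frac{1}{-9} \cdot 2 + 2952 = \left(- \frac{1}{9}\right) 2 + 2952 = - \frac{2}{9} + 2952 = \frac{26566}{9}$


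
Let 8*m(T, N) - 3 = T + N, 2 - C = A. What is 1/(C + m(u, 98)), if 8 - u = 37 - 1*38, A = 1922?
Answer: -4/7625 ≈ -0.00052459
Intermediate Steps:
C = -1920 (C = 2 - 1*1922 = 2 - 1922 = -1920)
u = 9 (u = 8 - (37 - 1*38) = 8 - (37 - 38) = 8 - 1*(-1) = 8 + 1 = 9)
m(T, N) = 3/8 + N/8 + T/8 (m(T, N) = 3/8 + (T + N)/8 = 3/8 + (N + T)/8 = 3/8 + (N/8 + T/8) = 3/8 + N/8 + T/8)
1/(C + m(u, 98)) = 1/(-1920 + (3/8 + (1/8)*98 + (1/8)*9)) = 1/(-1920 + (3/8 + 49/4 + 9/8)) = 1/(-1920 + 55/4) = 1/(-7625/4) = -4/7625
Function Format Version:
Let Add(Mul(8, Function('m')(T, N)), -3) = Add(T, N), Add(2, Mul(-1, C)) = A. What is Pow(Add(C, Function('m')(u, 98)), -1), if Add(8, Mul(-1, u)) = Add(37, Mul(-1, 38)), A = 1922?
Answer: Rational(-4, 7625) ≈ -0.00052459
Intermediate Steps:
C = -1920 (C = Add(2, Mul(-1, 1922)) = Add(2, -1922) = -1920)
u = 9 (u = Add(8, Mul(-1, Add(37, Mul(-1, 38)))) = Add(8, Mul(-1, Add(37, -38))) = Add(8, Mul(-1, -1)) = Add(8, 1) = 9)
Function('m')(T, N) = Add(Rational(3, 8), Mul(Rational(1, 8), N), Mul(Rational(1, 8), T)) (Function('m')(T, N) = Add(Rational(3, 8), Mul(Rational(1, 8), Add(T, N))) = Add(Rational(3, 8), Mul(Rational(1, 8), Add(N, T))) = Add(Rational(3, 8), Add(Mul(Rational(1, 8), N), Mul(Rational(1, 8), T))) = Add(Rational(3, 8), Mul(Rational(1, 8), N), Mul(Rational(1, 8), T)))
Pow(Add(C, Function('m')(u, 98)), -1) = Pow(Add(-1920, Add(Rational(3, 8), Mul(Rational(1, 8), 98), Mul(Rational(1, 8), 9))), -1) = Pow(Add(-1920, Add(Rational(3, 8), Rational(49, 4), Rational(9, 8))), -1) = Pow(Add(-1920, Rational(55, 4)), -1) = Pow(Rational(-7625, 4), -1) = Rational(-4, 7625)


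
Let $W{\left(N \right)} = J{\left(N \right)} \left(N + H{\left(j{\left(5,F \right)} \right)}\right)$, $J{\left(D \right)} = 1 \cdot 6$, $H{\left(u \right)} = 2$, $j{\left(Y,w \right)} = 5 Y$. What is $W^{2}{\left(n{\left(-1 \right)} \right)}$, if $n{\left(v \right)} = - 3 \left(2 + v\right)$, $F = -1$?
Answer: $36$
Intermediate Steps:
$J{\left(D \right)} = 6$
$n{\left(v \right)} = -6 - 3 v$
$W{\left(N \right)} = 12 + 6 N$ ($W{\left(N \right)} = 6 \left(N + 2\right) = 6 \left(2 + N\right) = 12 + 6 N$)
$W^{2}{\left(n{\left(-1 \right)} \right)} = \left(12 + 6 \left(-6 - -3\right)\right)^{2} = \left(12 + 6 \left(-6 + 3\right)\right)^{2} = \left(12 + 6 \left(-3\right)\right)^{2} = \left(12 - 18\right)^{2} = \left(-6\right)^{2} = 36$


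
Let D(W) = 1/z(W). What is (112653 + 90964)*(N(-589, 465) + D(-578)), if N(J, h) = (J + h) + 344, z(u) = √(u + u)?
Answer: 44795740 - 203617*I/34 ≈ 4.4796e+7 - 5988.7*I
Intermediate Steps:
z(u) = √2*√u (z(u) = √(2*u) = √2*√u)
N(J, h) = 344 + J + h
D(W) = √2/(2*√W) (D(W) = 1/(√2*√W) = √2/(2*√W))
(112653 + 90964)*(N(-589, 465) + D(-578)) = (112653 + 90964)*((344 - 589 + 465) + √2/(2*√(-578))) = 203617*(220 + √2*(-I*√2/34)/2) = 203617*(220 - I/34) = 44795740 - 203617*I/34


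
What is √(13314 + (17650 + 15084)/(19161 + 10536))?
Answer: 4*√733921620414/29697 ≈ 115.39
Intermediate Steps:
√(13314 + (17650 + 15084)/(19161 + 10536)) = √(13314 + 32734/29697) = √(395418592/29697) = 4*√733921620414/29697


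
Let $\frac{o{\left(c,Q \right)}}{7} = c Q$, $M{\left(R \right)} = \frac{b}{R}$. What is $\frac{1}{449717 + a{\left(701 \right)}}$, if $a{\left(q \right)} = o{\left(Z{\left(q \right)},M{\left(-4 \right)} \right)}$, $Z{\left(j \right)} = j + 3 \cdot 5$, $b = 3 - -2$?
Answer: $\frac{1}{443452} \approx 2.255 \cdot 10^{-6}$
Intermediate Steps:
$b = 5$ ($b = 3 + 2 = 5$)
$Z{\left(j \right)} = 15 + j$ ($Z{\left(j \right)} = j + 15 = 15 + j$)
$M{\left(R \right)} = \frac{5}{R}$
$o{\left(c,Q \right)} = 7 Q c$ ($o{\left(c,Q \right)} = 7 c Q = 7 Q c$)
$a{\left(q \right)} = - \frac{525}{4} - \frac{35 q}{4}$ ($a{\left(q \right)} = 7 \frac{5}{-4} \left(15 + q\right) = 7 \cdot 5 \left(- \frac{1}{4}\right) \left(15 + q\right) = 7 \left(- \frac{5}{4}\right) \left(15 + q\right) = - \frac{525}{4} - \frac{35 q}{4}$)
$\frac{1}{449717 + a{\left(701 \right)}} = \frac{1}{449717 - 6265} = \frac{1}{443452}$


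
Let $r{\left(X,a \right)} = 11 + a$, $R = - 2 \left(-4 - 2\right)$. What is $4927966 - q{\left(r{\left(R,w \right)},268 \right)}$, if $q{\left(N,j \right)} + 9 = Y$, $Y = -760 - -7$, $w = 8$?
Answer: $4928728$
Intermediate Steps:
$R = 12$ ($R = \left(-2\right) \left(-6\right) = 12$)
$Y = -753$ ($Y = -760 + 7 = -753$)
$q{\left(N,j \right)} = -762$ ($q{\left(N,j \right)} = -9 - 753 = -762$)
$4927966 - q{\left(r{\left(R,w \right)},268 \right)} = 4927966 - -762 = 4927966 + 762 = 4928728$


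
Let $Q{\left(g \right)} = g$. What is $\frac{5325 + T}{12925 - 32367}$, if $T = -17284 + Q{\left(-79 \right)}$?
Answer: $\frac{6019}{9721} \approx 0.61917$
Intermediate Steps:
$T = -17363$ ($T = -17284 - 79 = -17363$)
$\frac{5325 + T}{12925 - 32367} = \frac{5325 - 17363}{12925 - 32367} = - \frac{12038}{12925 - 32367} = - \frac{12038}{-19442} = \left(-12038\right) \left(- \frac{1}{19442}\right) = \frac{6019}{9721}$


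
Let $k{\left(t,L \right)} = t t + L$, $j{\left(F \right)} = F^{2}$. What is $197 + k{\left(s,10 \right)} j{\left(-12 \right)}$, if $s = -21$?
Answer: $65141$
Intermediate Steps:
$k{\left(t,L \right)} = L + t^{2}$ ($k{\left(t,L \right)} = t^{2} + L = L + t^{2}$)
$197 + k{\left(s,10 \right)} j{\left(-12 \right)} = 197 + \left(10 + \left(-21\right)^{2}\right) \left(-12\right)^{2} = 197 + \left(10 + 441\right) 144 = 197 + 451 \cdot 144 = 197 + 64944 = 65141$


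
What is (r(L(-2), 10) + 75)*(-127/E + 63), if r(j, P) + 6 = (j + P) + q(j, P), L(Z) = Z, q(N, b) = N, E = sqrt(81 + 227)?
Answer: 4725 - 9525*sqrt(77)/154 ≈ 4182.3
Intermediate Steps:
E = 2*sqrt(77) (E = sqrt(308) = 2*sqrt(77) ≈ 17.550)
r(j, P) = -6 + P + 2*j (r(j, P) = -6 + ((j + P) + j) = -6 + ((P + j) + j) = -6 + (P + 2*j) = -6 + P + 2*j)
(r(L(-2), 10) + 75)*(-127/E + 63) = ((-6 + 10 + 2*(-2)) + 75)*(-127*sqrt(77)/154 + 63) = ((-6 + 10 - 4) + 75)*(-127*sqrt(77)/154 + 63) = (0 + 75)*(-127*sqrt(77)/154 + 63) = 75*(63 - 127*sqrt(77)/154) = 4725 - 9525*sqrt(77)/154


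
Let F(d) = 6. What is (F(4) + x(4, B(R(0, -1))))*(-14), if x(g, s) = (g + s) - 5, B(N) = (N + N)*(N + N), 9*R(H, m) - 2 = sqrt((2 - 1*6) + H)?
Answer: -70 - 448*I/81 ≈ -70.0 - 5.5309*I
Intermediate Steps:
R(H, m) = 2/9 + sqrt(-4 + H)/9 (R(H, m) = 2/9 + sqrt((2 - 1*6) + H)/9 = 2/9 + sqrt((2 - 6) + H)/9 = 2/9 + sqrt(-4 + H)/9)
B(N) = 4*N**2 (B(N) = (2*N)*(2*N) = 4*N**2)
x(g, s) = -5 + g + s
(F(4) + x(4, B(R(0, -1))))*(-14) = (6 + (-5 + 4 + 4*(2/9 + sqrt(-4 + 0)/9)**2))*(-14) = (6 + (-5 + 4 + 4*(2/9 + sqrt(-4)/9)**2))*(-14) = (6 + (-5 + 4 + 4*(2/9 + (2*I)/9)**2))*(-14) = (6 + (-5 + 4 + 4*(2/9 + 2*I/9)**2))*(-14) = (6 + (-1 + 4*(2/9 + 2*I/9)**2))*(-14) = (5 + 4*(2/9 + 2*I/9)**2)*(-14) = -70 - 56*(2/9 + 2*I/9)**2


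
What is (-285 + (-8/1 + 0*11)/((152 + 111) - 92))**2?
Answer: 2375880049/29241 ≈ 81252.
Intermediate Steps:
(-285 + (-8/1 + 0*11)/((152 + 111) - 92))**2 = (-285 + (-8*1 + 0)/(263 - 92))**2 = (-285 + (-8 + 0)/171)**2 = (-285 - 8*1/171)**2 = (-285 - 8/171)**2 = (-48743/171)**2 = 2375880049/29241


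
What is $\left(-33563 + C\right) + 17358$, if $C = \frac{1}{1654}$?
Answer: $- \frac{26803069}{1654} \approx -16205.0$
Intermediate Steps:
$C = \frac{1}{1654} \approx 0.0006046$
$\left(-33563 + C\right) + 17358 = \left(-33563 + \frac{1}{1654}\right) + 17358 = - \frac{55513201}{1654} + 17358 = - \frac{26803069}{1654}$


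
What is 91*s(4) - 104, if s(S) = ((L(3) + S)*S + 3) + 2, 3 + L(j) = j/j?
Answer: 1079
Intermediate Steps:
L(j) = -2 (L(j) = -3 + j/j = -3 + 1 = -2)
s(S) = 5 + S*(-2 + S) (s(S) = ((-2 + S)*S + 3) + 2 = (S*(-2 + S) + 3) + 2 = (3 + S*(-2 + S)) + 2 = 5 + S*(-2 + S))
91*s(4) - 104 = 91*(5 + 4**2 - 2*4) - 104 = 91*(5 + 16 - 8) - 104 = 91*13 - 104 = 1183 - 104 = 1079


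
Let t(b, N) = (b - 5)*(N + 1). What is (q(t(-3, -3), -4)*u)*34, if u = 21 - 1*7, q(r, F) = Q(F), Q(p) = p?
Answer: -1904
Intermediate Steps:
t(b, N) = (1 + N)*(-5 + b) (t(b, N) = (-5 + b)*(1 + N) = (1 + N)*(-5 + b))
q(r, F) = F
u = 14 (u = 21 - 7 = 14)
(q(t(-3, -3), -4)*u)*34 = -4*14*34 = -56*34 = -1904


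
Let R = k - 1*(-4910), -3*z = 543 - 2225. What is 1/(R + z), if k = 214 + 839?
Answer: 3/19571 ≈ 0.00015329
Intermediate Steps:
k = 1053
z = 1682/3 (z = -(543 - 2225)/3 = -1/3*(-1682) = 1682/3 ≈ 560.67)
R = 5963 (R = 1053 - 1*(-4910) = 1053 + 4910 = 5963)
1/(R + z) = 1/(5963 + 1682/3) = 1/(19571/3) = 3/19571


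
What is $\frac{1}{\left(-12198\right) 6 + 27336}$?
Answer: $- \frac{1}{45852} \approx -2.1809 \cdot 10^{-5}$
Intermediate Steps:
$\frac{1}{\left(-12198\right) 6 + 27336} = \frac{1}{-73188 + 27336} = \frac{1}{-45852} = - \frac{1}{45852}$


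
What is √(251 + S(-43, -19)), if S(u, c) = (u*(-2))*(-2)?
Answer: √79 ≈ 8.8882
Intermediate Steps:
S(u, c) = 4*u (S(u, c) = -2*u*(-2) = 4*u)
√(251 + S(-43, -19)) = √(251 + 4*(-43)) = √(251 - 172) = √79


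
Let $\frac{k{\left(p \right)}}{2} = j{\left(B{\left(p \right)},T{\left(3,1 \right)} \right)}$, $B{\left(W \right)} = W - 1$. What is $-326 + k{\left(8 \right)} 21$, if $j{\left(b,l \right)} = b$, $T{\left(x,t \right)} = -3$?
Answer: $-32$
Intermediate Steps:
$B{\left(W \right)} = -1 + W$ ($B{\left(W \right)} = W - 1 = -1 + W$)
$k{\left(p \right)} = -2 + 2 p$ ($k{\left(p \right)} = 2 \left(-1 + p\right) = -2 + 2 p$)
$-326 + k{\left(8 \right)} 21 = -326 + \left(-2 + 2 \cdot 8\right) 21 = -326 + \left(-2 + 16\right) 21 = -326 + 14 \cdot 21 = -326 + 294 = -32$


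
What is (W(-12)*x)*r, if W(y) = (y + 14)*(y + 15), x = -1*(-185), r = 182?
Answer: 202020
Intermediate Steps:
x = 185
W(y) = (14 + y)*(15 + y)
(W(-12)*x)*r = ((210 + (-12)**2 + 29*(-12))*185)*182 = ((210 + 144 - 348)*185)*182 = (6*185)*182 = 1110*182 = 202020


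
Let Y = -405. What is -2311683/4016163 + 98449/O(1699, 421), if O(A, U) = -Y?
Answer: 131483666524/542182005 ≈ 242.51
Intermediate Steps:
O(A, U) = 405 (O(A, U) = -1*(-405) = 405)
-2311683/4016163 + 98449/O(1699, 421) = -2311683/4016163 + 98449/405 = -2311683*1/4016163 + 98449*(1/405) = -770561/1338721 + 98449/405 = 131483666524/542182005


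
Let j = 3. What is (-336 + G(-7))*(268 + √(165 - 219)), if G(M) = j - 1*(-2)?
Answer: -88708 - 993*I*√6 ≈ -88708.0 - 2432.3*I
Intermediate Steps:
G(M) = 5 (G(M) = 3 - 1*(-2) = 3 + 2 = 5)
(-336 + G(-7))*(268 + √(165 - 219)) = (-336 + 5)*(268 + √(165 - 219)) = -331*(268 + √(-54)) = -331*(268 + 3*I*√6) = -88708 - 993*I*√6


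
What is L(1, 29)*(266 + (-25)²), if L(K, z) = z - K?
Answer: 24948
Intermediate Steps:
L(1, 29)*(266 + (-25)²) = (29 - 1*1)*(266 + (-25)²) = (29 - 1)*(266 + 625) = 28*891 = 24948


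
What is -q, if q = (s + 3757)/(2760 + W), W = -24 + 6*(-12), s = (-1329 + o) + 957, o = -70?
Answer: -1105/888 ≈ -1.2444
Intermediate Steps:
s = -442 (s = (-1329 - 70) + 957 = -1399 + 957 = -442)
W = -96 (W = -24 - 72 = -96)
q = 1105/888 (q = (-442 + 3757)/(2760 - 96) = 3315/2664 = 3315*(1/2664) = 1105/888 ≈ 1.2444)
-q = -1*1105/888 = -1105/888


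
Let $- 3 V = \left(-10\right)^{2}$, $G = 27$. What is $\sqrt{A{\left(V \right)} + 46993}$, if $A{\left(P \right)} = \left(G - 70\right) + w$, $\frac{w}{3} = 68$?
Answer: $\sqrt{47154} \approx 217.15$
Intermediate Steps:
$w = 204$ ($w = 3 \cdot 68 = 204$)
$V = - \frac{100}{3}$ ($V = - \frac{\left(-10\right)^{2}}{3} = \left(- \frac{1}{3}\right) 100 = - \frac{100}{3} \approx -33.333$)
$A{\left(P \right)} = 161$ ($A{\left(P \right)} = \left(27 - 70\right) + 204 = -43 + 204 = 161$)
$\sqrt{A{\left(V \right)} + 46993} = \sqrt{161 + 46993} = \sqrt{47154}$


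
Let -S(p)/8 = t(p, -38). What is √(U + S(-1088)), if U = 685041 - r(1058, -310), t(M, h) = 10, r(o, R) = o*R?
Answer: 3*√112549 ≈ 1006.4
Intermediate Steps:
r(o, R) = R*o
S(p) = -80 (S(p) = -8*10 = -80)
U = 1013021 (U = 685041 - (-310)*1058 = 685041 - 1*(-327980) = 685041 + 327980 = 1013021)
√(U + S(-1088)) = √(1013021 - 80) = √1012941 = 3*√112549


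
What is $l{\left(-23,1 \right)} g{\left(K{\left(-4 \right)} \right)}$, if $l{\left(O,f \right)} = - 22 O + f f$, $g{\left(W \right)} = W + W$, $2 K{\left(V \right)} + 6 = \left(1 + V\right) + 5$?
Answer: $-2028$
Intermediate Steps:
$K{\left(V \right)} = \frac{V}{2}$ ($K{\left(V \right)} = -3 + \frac{\left(1 + V\right) + 5}{2} = -3 + \frac{6 + V}{2} = -3 + \left(3 + \frac{V}{2}\right) = \frac{V}{2}$)
$g{\left(W \right)} = 2 W$
$l{\left(O,f \right)} = f^{2} - 22 O$ ($l{\left(O,f \right)} = - 22 O + f^{2} = f^{2} - 22 O$)
$l{\left(-23,1 \right)} g{\left(K{\left(-4 \right)} \right)} = \left(1^{2} - -506\right) 2 \cdot \frac{1}{2} \left(-4\right) = \left(1 + 506\right) 2 \left(-2\right) = 507 \left(-4\right) = -2028$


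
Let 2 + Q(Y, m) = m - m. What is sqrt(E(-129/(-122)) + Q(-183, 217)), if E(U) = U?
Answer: I*sqrt(14030)/122 ≈ 0.97089*I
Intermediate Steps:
Q(Y, m) = -2 (Q(Y, m) = -2 + (m - m) = -2 + 0 = -2)
sqrt(E(-129/(-122)) + Q(-183, 217)) = sqrt(-129/(-122) - 2) = sqrt(-129*(-1/122) - 2) = sqrt(129/122 - 2) = sqrt(-115/122) = I*sqrt(14030)/122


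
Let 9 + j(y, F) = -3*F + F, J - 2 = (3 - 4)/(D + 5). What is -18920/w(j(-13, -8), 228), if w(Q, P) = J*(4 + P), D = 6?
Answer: -26015/609 ≈ -42.718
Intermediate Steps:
J = 21/11 (J = 2 + (3 - 4)/(6 + 5) = 2 - 1/11 = 21/11 ≈ 1.9091)
j(y, F) = -9 - 2*F (j(y, F) = -9 + (-3*F + F) = -9 - 2*F)
w(Q, P) = 84/11 + 21*P/11 (w(Q, P) = 21*(4 + P)/11 = 84/11 + 21*P/11)
-18920/w(j(-13, -8), 228) = -18920/(84/11 + (21/11)*228) = -18920/(84/11 + 4788/11) = -18920/4872/11 = -18920*11/4872 = -26015/609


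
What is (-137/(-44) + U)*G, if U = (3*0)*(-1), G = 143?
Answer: 1781/4 ≈ 445.25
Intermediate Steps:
U = 0 (U = 0*(-1) = 0)
(-137/(-44) + U)*G = (-137/(-44) + 0)*143 = (-137*(-1/44) + 0)*143 = (137/44 + 0)*143 = (137/44)*143 = 1781/4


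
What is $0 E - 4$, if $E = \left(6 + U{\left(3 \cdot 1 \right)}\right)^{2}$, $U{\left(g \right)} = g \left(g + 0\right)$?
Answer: $-4$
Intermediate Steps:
$U{\left(g \right)} = g^{2}$ ($U{\left(g \right)} = g g = g^{2}$)
$E = 225$ ($E = \left(6 + \left(3 \cdot 1\right)^{2}\right)^{2} = \left(6 + 3^{2}\right)^{2} = \left(6 + 9\right)^{2} = 15^{2} = 225$)
$0 E - 4 = 0 \cdot 225 - 4 = 0 - 4 = -4$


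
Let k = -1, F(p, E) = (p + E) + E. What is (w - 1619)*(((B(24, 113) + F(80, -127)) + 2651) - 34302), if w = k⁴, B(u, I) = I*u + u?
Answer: 47066002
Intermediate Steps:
F(p, E) = p + 2*E (F(p, E) = (E + p) + E = p + 2*E)
B(u, I) = u + I*u
w = 1 (w = (-1)⁴ = 1)
(w - 1619)*(((B(24, 113) + F(80, -127)) + 2651) - 34302) = (1 - 1619)*(((24*(1 + 113) + (80 + 2*(-127))) + 2651) - 34302) = -1618*(((24*114 + (80 - 254)) + 2651) - 34302) = -1618*(((2736 - 174) + 2651) - 34302) = -1618*((2562 + 2651) - 34302) = -1618*(5213 - 34302) = -1618*(-29089) = 47066002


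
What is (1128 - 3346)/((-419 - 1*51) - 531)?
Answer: 2218/1001 ≈ 2.2158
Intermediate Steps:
(1128 - 3346)/((-419 - 1*51) - 531) = -2218/((-419 - 51) - 531) = -2218/(-470 - 531) = -2218/(-1001) = -2218*(-1/1001) = 2218/1001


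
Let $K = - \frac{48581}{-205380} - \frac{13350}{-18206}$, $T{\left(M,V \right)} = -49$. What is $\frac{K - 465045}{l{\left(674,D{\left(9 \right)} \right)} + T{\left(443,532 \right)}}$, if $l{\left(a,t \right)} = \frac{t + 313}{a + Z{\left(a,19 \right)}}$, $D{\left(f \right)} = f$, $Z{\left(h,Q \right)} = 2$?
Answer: $\frac{146934395481840733}{15331442735070} \approx 9583.9$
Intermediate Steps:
$l{\left(a,t \right)} = \frac{313 + t}{2 + a}$ ($l{\left(a,t \right)} = \frac{t + 313}{a + 2} = \frac{313 + t}{2 + a}$)
$K = \frac{1813144343}{1869574140}$ ($K = \left(-48581\right) \left(- \frac{1}{205380}\right) - - \frac{6675}{9103} = \frac{48581}{205380} + \frac{6675}{9103} = \frac{1813144343}{1869574140} \approx 0.96982$)
$\frac{K - 465045}{l{\left(674,D{\left(9 \right)} \right)} + T{\left(443,532 \right)}} = \frac{\frac{1813144343}{1869574140} - 465045}{\frac{313 + 9}{2 + 674} - 49} = - \frac{869434292791957}{1869574140 \left(\frac{1}{676} \cdot 322 - 49\right)} = - \frac{869434292791957}{1869574140 \left(\frac{161}{338} - 49\right)} = - \frac{869434292791957}{1869574140 \left(- \frac{16401}{338}\right)} = \left(- \frac{869434292791957}{1869574140}\right) \left(- \frac{338}{16401}\right) = \frac{146934395481840733}{15331442735070}$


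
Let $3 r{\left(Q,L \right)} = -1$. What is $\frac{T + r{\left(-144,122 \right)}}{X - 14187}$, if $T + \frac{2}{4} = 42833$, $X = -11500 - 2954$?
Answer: $- \frac{256993}{171846} \approx -1.4955$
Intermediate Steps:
$X = -14454$
$T = \frac{85665}{2}$ ($T = - \frac{1}{2} + 42833 = \frac{85665}{2} \approx 42833.0$)
$r{\left(Q,L \right)} = - \frac{1}{3}$ ($r{\left(Q,L \right)} = \frac{1}{3} \left(-1\right) = - \frac{1}{3}$)
$\frac{T + r{\left(-144,122 \right)}}{X - 14187} = \frac{\frac{85665}{2} - \frac{1}{3}}{-14454 - 14187} = \frac{256993}{6 \left(-28641\right)} = \frac{256993}{6} \left(- \frac{1}{28641}\right) = - \frac{256993}{171846}$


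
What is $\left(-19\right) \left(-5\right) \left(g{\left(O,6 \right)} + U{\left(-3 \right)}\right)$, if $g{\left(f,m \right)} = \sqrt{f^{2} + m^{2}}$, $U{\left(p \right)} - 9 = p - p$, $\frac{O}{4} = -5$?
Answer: $855 + 190 \sqrt{109} \approx 2838.7$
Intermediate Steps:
$O = -20$ ($O = 4 \left(-5\right) = -20$)
$U{\left(p \right)} = 9$ ($U{\left(p \right)} = 9 + \left(p - p\right) = 9 + 0 = 9$)
$\left(-19\right) \left(-5\right) \left(g{\left(O,6 \right)} + U{\left(-3 \right)}\right) = \left(-19\right) \left(-5\right) \left(\sqrt{\left(-20\right)^{2} + 6^{2}} + 9\right) = 95 \left(\sqrt{400 + 36} + 9\right) = 95 \left(\sqrt{436} + 9\right) = 95 \left(2 \sqrt{109} + 9\right) = 95 \left(9 + 2 \sqrt{109}\right) = 855 + 190 \sqrt{109}$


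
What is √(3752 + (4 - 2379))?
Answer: 9*√17 ≈ 37.108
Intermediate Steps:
√(3752 + (4 - 2379)) = √(3752 - 2375) = √1377 = 9*√17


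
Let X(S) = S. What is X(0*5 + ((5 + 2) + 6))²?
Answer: 169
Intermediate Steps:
X(0*5 + ((5 + 2) + 6))² = (0*5 + ((5 + 2) + 6))² = (0 + (7 + 6))² = (0 + 13)² = 13² = 169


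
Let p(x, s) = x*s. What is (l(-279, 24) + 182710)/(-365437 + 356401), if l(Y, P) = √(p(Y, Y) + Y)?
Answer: -91355/4518 - √8618/3012 ≈ -20.251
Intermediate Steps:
p(x, s) = s*x
l(Y, P) = √(Y + Y²) (l(Y, P) = √(Y*Y + Y) = √(Y² + Y) = √(Y + Y²))
(l(-279, 24) + 182710)/(-365437 + 356401) = (√(-279*(1 - 279)) + 182710)/(-365437 + 356401) = (√(-279*(-278)) + 182710)/(-9036) = (√77562 + 182710)*(-1/9036) = (3*√8618 + 182710)*(-1/9036) = (182710 + 3*√8618)*(-1/9036) = -91355/4518 - √8618/3012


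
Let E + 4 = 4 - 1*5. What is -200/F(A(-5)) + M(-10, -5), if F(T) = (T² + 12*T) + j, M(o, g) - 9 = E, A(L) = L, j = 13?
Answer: 144/11 ≈ 13.091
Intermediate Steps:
E = -5 (E = -4 + (4 - 1*5) = -4 + (4 - 5) = -4 - 1 = -5)
M(o, g) = 4 (M(o, g) = 9 - 5 = 4)
F(T) = 13 + T² + 12*T (F(T) = (T² + 12*T) + 13 = 13 + T² + 12*T)
-200/F(A(-5)) + M(-10, -5) = -200/(13 + (-5)² + 12*(-5)) + 4 = -200/(13 + 25 - 60) + 4 = -200/(-22) + 4 = -1/22*(-200) + 4 = 100/11 + 4 = 144/11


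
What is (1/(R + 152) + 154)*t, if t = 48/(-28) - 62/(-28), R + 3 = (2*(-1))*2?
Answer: 22331/290 ≈ 77.003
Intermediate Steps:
R = -7 (R = -3 + (2*(-1))*2 = -3 - 2*2 = -3 - 4 = -7)
t = 1/2 (t = 48*(-1/28) - 62*(-1/28) = -12/7 + 31/14 = 1/2 ≈ 0.50000)
(1/(R + 152) + 154)*t = (1/(-7 + 152) + 154)*(1/2) = (1/145 + 154)*(1/2) = (22331/145)*(1/2) = 22331/290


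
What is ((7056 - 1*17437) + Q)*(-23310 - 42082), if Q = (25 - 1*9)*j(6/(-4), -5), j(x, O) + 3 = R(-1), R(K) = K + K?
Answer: 684065712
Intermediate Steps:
R(K) = 2*K
j(x, O) = -5 (j(x, O) = -3 + 2*(-1) = -3 - 2 = -5)
Q = -80 (Q = (25 - 1*9)*(-5) = (25 - 9)*(-5) = 16*(-5) = -80)
((7056 - 1*17437) + Q)*(-23310 - 42082) = ((7056 - 1*17437) - 80)*(-23310 - 42082) = ((7056 - 17437) - 80)*(-65392) = (-10381 - 80)*(-65392) = -10461*(-65392) = 684065712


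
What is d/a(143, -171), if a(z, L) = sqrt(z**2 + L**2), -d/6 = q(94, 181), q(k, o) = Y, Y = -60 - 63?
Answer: 369*sqrt(49690)/24845 ≈ 3.3107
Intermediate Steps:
Y = -123
q(k, o) = -123
d = 738 (d = -6*(-123) = 738)
a(z, L) = sqrt(L**2 + z**2)
d/a(143, -171) = 738/(sqrt((-171)**2 + 143**2)) = 738/(sqrt(29241 + 20449)) = 738/(sqrt(49690)) = 738*(sqrt(49690)/49690) = 369*sqrt(49690)/24845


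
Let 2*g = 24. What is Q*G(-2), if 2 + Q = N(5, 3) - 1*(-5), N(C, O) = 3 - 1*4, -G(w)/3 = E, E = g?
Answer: -72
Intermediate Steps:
g = 12 (g = (½)*24 = 12)
E = 12
G(w) = -36 (G(w) = -3*12 = -36)
N(C, O) = -1 (N(C, O) = 3 - 4 = -1)
Q = 2 (Q = -2 + (-1 - 1*(-5)) = -2 + (-1 + 5) = -2 + 4 = 2)
Q*G(-2) = 2*(-36) = -72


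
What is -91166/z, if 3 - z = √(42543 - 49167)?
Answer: -91166/2211 - 364664*I*√46/2211 ≈ -41.233 - 1118.6*I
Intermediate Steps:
z = 3 - 12*I*√46 (z = 3 - √(42543 - 49167) = 3 - √(-6624) = 3 - 12*I*√46 ≈ 3.0 - 81.388*I)
-91166/z = -91166/(3 - 12*I*√46)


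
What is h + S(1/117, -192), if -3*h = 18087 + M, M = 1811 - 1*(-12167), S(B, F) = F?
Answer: -32641/3 ≈ -10880.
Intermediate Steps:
M = 13978 (M = 1811 + 12167 = 13978)
h = -32065/3 (h = -(18087 + 13978)/3 = -⅓*32065 = -32065/3 ≈ -10688.)
h + S(1/117, -192) = -32065/3 - 192 = -32641/3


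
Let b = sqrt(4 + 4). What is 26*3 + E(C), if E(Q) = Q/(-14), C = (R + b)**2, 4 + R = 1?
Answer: 1075/14 + 6*sqrt(2)/7 ≈ 77.998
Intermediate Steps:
R = -3 (R = -4 + 1 = -3)
b = 2*sqrt(2) (b = sqrt(8) = 2*sqrt(2) ≈ 2.8284)
C = (-3 + 2*sqrt(2))**2 ≈ 0.029437
E(Q) = -Q/14 (E(Q) = Q*(-1/14) = -Q/14)
26*3 + E(C) = 26*3 - (17 - 12*sqrt(2))/14 = 78 + (-17/14 + 6*sqrt(2)/7) = 1075/14 + 6*sqrt(2)/7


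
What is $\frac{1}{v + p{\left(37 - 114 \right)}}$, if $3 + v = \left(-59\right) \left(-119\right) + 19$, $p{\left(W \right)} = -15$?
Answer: $\frac{1}{7022} \approx 0.00014241$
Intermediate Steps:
$v = 7037$ ($v = -3 + \left(\left(-59\right) \left(-119\right) + 19\right) = -3 + \left(7021 + 19\right) = -3 + 7040 = 7037$)
$\frac{1}{v + p{\left(37 - 114 \right)}} = \frac{1}{7037 - 15} = \frac{1}{7022}$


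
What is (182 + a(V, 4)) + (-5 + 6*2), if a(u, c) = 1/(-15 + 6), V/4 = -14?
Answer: 1700/9 ≈ 188.89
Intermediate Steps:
V = -56 (V = 4*(-14) = -56)
a(u, c) = -⅑ (a(u, c) = 1/(-9) = -⅑)
(182 + a(V, 4)) + (-5 + 6*2) = (182 - ⅑) + (-5 + 6*2) = 1637/9 + (-5 + 12) = 1637/9 + 7 = 1700/9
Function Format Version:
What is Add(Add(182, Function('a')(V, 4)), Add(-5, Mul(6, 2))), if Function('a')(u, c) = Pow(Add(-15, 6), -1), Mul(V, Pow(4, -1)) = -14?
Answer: Rational(1700, 9) ≈ 188.89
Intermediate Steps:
V = -56 (V = Mul(4, -14) = -56)
Function('a')(u, c) = Rational(-1, 9) (Function('a')(u, c) = Pow(-9, -1) = Rational(-1, 9))
Add(Add(182, Function('a')(V, 4)), Add(-5, Mul(6, 2))) = Add(Add(182, Rational(-1, 9)), Add(-5, Mul(6, 2))) = Add(Rational(1637, 9), Add(-5, 12)) = Add(Rational(1637, 9), 7) = Rational(1700, 9)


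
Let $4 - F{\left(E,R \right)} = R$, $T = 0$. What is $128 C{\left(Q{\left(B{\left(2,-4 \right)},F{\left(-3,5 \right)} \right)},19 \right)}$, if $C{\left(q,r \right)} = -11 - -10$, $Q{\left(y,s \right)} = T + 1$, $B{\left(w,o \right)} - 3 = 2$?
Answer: $-128$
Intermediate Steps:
$B{\left(w,o \right)} = 5$ ($B{\left(w,o \right)} = 3 + 2 = 5$)
$F{\left(E,R \right)} = 4 - R$
$Q{\left(y,s \right)} = 1$ ($Q{\left(y,s \right)} = 0 + 1 = 1$)
$C{\left(q,r \right)} = -1$ ($C{\left(q,r \right)} = -11 + 10 = -1$)
$128 C{\left(Q{\left(B{\left(2,-4 \right)},F{\left(-3,5 \right)} \right)},19 \right)} = 128 \left(-1\right) = -128$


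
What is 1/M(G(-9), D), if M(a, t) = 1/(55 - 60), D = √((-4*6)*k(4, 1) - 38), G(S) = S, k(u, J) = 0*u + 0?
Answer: -5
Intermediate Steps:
k(u, J) = 0 (k(u, J) = 0 + 0 = 0)
D = I*√38 (D = √(-4*6*0 - 38) = √(-24*0 - 38) = √(0 - 38) = √(-38) = I*√38 ≈ 6.1644*I)
M(a, t) = -⅕ (M(a, t) = 1/(-5) = -⅕)
1/M(G(-9), D) = 1/(-⅕) = -5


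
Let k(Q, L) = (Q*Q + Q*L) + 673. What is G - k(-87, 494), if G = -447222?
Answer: -412486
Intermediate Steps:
k(Q, L) = 673 + Q² + L*Q (k(Q, L) = (Q² + L*Q) + 673 = 673 + Q² + L*Q)
G - k(-87, 494) = -447222 - (673 + (-87)² + 494*(-87)) = -447222 - (673 + 7569 - 42978) = -447222 - 1*(-34736) = -447222 + 34736 = -412486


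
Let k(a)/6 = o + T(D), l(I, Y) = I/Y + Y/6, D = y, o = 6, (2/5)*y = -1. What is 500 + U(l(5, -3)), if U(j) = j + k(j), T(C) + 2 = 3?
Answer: 3239/6 ≈ 539.83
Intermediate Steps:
y = -5/2 (y = (5/2)*(-1) = -5/2 ≈ -2.5000)
D = -5/2 ≈ -2.5000
T(C) = 1 (T(C) = -2 + 3 = 1)
l(I, Y) = Y/6 + I/Y (l(I, Y) = I/Y + Y*(⅙) = I/Y + Y/6 = Y/6 + I/Y)
k(a) = 42 (k(a) = 6*(6 + 1) = 6*7 = 42)
U(j) = 42 + j (U(j) = j + 42 = 42 + j)
500 + U(l(5, -3)) = 500 + (42 + ((⅙)*(-3) + 5/(-3))) = 500 + (42 + (-½ + 5*(-⅓))) = 500 + (42 + (-½ - 5/3)) = 500 + (42 - 13/6) = 500 + 239/6 = 3239/6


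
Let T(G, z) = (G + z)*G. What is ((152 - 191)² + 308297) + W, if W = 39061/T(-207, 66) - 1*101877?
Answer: 6069213028/29187 ≈ 2.0794e+5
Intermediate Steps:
T(G, z) = G*(G + z)
W = -2973444938/29187 (W = 39061/((-207*(-207 + 66))) - 1*101877 = 39061/((-207*(-141))) - 101877 = 39061/29187 - 101877 = -2973444938/29187 ≈ -1.0188e+5)
((152 - 191)² + 308297) + W = ((152 - 191)² + 308297) - 2973444938/29187 = ((-39)² + 308297) - 2973444938/29187 = (1521 + 308297) - 2973444938/29187 = 309818 - 2973444938/29187 = 6069213028/29187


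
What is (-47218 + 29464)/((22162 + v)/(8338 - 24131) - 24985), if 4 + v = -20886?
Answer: 280388922/394589377 ≈ 0.71058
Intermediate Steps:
v = -20890 (v = -4 - 20886 = -20890)
(-47218 + 29464)/((22162 + v)/(8338 - 24131) - 24985) = (-47218 + 29464)/((22162 - 20890)/(8338 - 24131) - 24985) = -17754/(1272/(-15793) - 24985) = -17754/(1272*(-1/15793) - 24985) = -17754/(-1272/15793 - 24985) = -17754/(-394589377/15793) = -17754*(-15793/394589377) = 280388922/394589377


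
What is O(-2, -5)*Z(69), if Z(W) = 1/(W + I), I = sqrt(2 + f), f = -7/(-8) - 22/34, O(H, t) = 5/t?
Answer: -3128/215731 + 2*sqrt(10302)/647193 ≈ -0.014186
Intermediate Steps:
f = 31/136 (f = -7*(-1/8) - 22*1/34 = 7/8 - 11/17 = 31/136 ≈ 0.22794)
I = sqrt(10302)/68 (I = sqrt(2 + 31/136) = sqrt(303/136) = sqrt(10302)/68 ≈ 1.4926)
Z(W) = 1/(W + sqrt(10302)/68)
O(-2, -5)*Z(69) = (5/(-5))*(68/(sqrt(10302) + 68*69)) = (5*(-1/5))*(68/(sqrt(10302) + 4692)) = -68/(4692 + sqrt(10302))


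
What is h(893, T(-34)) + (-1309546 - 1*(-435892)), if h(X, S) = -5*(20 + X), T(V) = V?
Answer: -878219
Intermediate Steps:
h(X, S) = -100 - 5*X
h(893, T(-34)) + (-1309546 - 1*(-435892)) = (-100 - 5*893) + (-1309546 - 1*(-435892)) = (-100 - 4465) + (-1309546 + 435892) = -4565 - 873654 = -878219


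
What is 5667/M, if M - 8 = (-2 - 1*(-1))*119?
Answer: -1889/37 ≈ -51.054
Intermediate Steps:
M = -111 (M = 8 + (-2 - 1*(-1))*119 = 8 + (-2 + 1)*119 = 8 - 1*119 = 8 - 119 = -111)
5667/M = 5667/(-111) = 5667*(-1/111) = -1889/37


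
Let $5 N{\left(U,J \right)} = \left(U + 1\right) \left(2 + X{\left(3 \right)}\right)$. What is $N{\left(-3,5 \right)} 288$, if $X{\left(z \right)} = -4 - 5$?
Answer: $\frac{4032}{5} \approx 806.4$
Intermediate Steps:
$X{\left(z \right)} = -9$
$N{\left(U,J \right)} = - \frac{7}{5} - \frac{7 U}{5}$ ($N{\left(U,J \right)} = \frac{\left(U + 1\right) \left(2 - 9\right)}{5} = \frac{\left(1 + U\right) \left(-7\right)}{5} = \frac{-7 - 7 U}{5} = - \frac{7}{5} - \frac{7 U}{5}$)
$N{\left(-3,5 \right)} 288 = \left(- \frac{7}{5} - - \frac{21}{5}\right) 288 = \left(- \frac{7}{5} + \frac{21}{5}\right) 288 = \frac{14}{5} \cdot 288 = \frac{4032}{5}$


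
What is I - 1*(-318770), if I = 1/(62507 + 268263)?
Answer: 105439552901/330770 ≈ 3.1877e+5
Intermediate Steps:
I = 1/330770 ≈ 3.0232e-6
I - 1*(-318770) = 1/330770 - 1*(-318770) = 1/330770 + 318770 = 105439552901/330770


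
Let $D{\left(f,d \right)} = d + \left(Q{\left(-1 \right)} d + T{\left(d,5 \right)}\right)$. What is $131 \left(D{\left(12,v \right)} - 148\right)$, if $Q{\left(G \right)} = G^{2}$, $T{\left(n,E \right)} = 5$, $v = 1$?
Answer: $-18471$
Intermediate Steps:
$D{\left(f,d \right)} = 5 + 2 d$ ($D{\left(f,d \right)} = d + \left(\left(-1\right)^{2} d + 5\right) = d + \left(1 d + 5\right) = d + \left(d + 5\right) = d + \left(5 + d\right) = 5 + 2 d$)
$131 \left(D{\left(12,v \right)} - 148\right) = 131 \left(\left(5 + 2 \cdot 1\right) - 148\right) = 131 \left(\left(5 + 2\right) - 148\right) = 131 \left(7 - 148\right) = 131 \left(-141\right) = -18471$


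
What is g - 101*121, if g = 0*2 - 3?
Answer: -12224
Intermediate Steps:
g = -3 (g = 0 - 3 = -3)
g - 101*121 = -3 - 101*121 = -3 - 12221 = -12224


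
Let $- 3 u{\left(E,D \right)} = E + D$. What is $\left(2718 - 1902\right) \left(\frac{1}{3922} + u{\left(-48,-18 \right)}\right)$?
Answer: $\frac{35204280}{1961} \approx 17952.0$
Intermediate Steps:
$u{\left(E,D \right)} = - \frac{D}{3} - \frac{E}{3}$ ($u{\left(E,D \right)} = - \frac{E + D}{3} = - \frac{D + E}{3} = - \frac{D}{3} - \frac{E}{3}$)
$\left(2718 - 1902\right) \left(\frac{1}{3922} + u{\left(-48,-18 \right)}\right) = \left(2718 - 1902\right) \left(\frac{1}{3922} - -22\right) = 816 \left(\frac{1}{3922} + \left(6 + 16\right)\right) = 816 \left(\frac{1}{3922} + 22\right) = 816 \cdot \frac{86285}{3922} = \frac{35204280}{1961}$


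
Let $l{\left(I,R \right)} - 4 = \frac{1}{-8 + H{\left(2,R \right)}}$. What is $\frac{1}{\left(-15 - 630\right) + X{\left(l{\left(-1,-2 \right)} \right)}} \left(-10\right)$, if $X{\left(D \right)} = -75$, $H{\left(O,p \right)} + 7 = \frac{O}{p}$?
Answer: $\frac{1}{72} \approx 0.013889$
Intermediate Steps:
$H{\left(O,p \right)} = -7 + \frac{O}{p}$
$l{\left(I,R \right)} = 4 + \frac{1}{-15 + \frac{2}{R}}$ ($l{\left(I,R \right)} = 4 + \frac{1}{-8 - \left(7 - \frac{2}{R}\right)} = 4 + \frac{1}{-15 + \frac{2}{R}}$)
$\frac{1}{\left(-15 - 630\right) + X{\left(l{\left(-1,-2 \right)} \right)}} \left(-10\right) = \frac{1}{\left(-15 - 630\right) - 75} \left(-10\right) = \frac{1}{-645 - 75} \left(-10\right) = \frac{1}{-720} \left(-10\right) = \left(- \frac{1}{720}\right) \left(-10\right) = \frac{1}{72}$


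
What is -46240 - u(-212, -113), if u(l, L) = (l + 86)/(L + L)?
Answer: -5225183/113 ≈ -46241.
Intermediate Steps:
u(l, L) = (86 + l)/(2*L) (u(l, L) = (86 + l)/((2*L)) = (86 + l)*(1/(2*L)) = (86 + l)/(2*L))
-46240 - u(-212, -113) = -46240 - (86 - 212)/(2*(-113)) = -46240 - (-1)*(-126)/(2*113) = -46240 - 1*63/113 = -46240 - 63/113 = -5225183/113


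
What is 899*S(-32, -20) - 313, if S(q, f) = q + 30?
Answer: -2111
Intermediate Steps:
S(q, f) = 30 + q
899*S(-32, -20) - 313 = 899*(30 - 32) - 313 = 899*(-2) - 313 = -1798 - 313 = -2111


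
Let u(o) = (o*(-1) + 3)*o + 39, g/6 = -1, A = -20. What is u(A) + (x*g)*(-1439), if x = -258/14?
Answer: -1116733/7 ≈ -1.5953e+5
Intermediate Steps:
g = -6 (g = 6*(-1) = -6)
u(o) = 39 + o*(3 - o) (u(o) = (-o + 3)*o + 39 = (3 - o)*o + 39 = o*(3 - o) + 39 = 39 + o*(3 - o))
x = -129/7 (x = -258*1/14 = -129/7 ≈ -18.429)
u(A) + (x*g)*(-1439) = (39 - 1*(-20)**2 + 3*(-20)) - 129/7*(-6)*(-1439) = (39 - 1*400 - 60) + (774/7)*(-1439) = (39 - 400 - 60) - 1113786/7 = -421 - 1113786/7 = -1116733/7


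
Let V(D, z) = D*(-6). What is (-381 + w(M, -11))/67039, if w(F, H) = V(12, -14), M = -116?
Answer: -453/67039 ≈ -0.0067573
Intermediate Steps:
V(D, z) = -6*D
w(F, H) = -72 (w(F, H) = -6*12 = -72)
(-381 + w(M, -11))/67039 = (-381 - 72)/67039 = -453*1/67039 = -453/67039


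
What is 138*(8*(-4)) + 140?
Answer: -4276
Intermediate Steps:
138*(8*(-4)) + 140 = 138*(-32) + 140 = -4416 + 140 = -4276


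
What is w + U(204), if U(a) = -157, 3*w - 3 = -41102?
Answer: -41570/3 ≈ -13857.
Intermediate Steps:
w = -41099/3 (w = 1 + (⅓)*(-41102) = 1 - 41102/3 = -41099/3 ≈ -13700.)
w + U(204) = -41099/3 - 157 = -41570/3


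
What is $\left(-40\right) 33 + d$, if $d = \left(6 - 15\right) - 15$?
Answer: $-1344$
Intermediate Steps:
$d = -24$ ($d = -9 - 15 = -24$)
$\left(-40\right) 33 + d = \left(-40\right) 33 - 24 = -1320 - 24 = -1344$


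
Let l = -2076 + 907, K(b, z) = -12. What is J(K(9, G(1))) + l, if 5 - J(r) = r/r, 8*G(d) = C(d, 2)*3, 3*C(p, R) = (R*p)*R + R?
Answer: -1165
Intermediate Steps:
C(p, R) = R/3 + p*R²/3 (C(p, R) = ((R*p)*R + R)/3 = (p*R² + R)/3 = (R + p*R²)/3 = R/3 + p*R²/3)
G(d) = ¼ + d/2 (G(d) = (((⅓)*2*(1 + 2*d))*3)/8 = ((⅔ + 4*d/3)*3)/8 = (2 + 4*d)/8 = ¼ + d/2)
J(r) = 4 (J(r) = 5 - r/r = 5 - 1*1 = 5 - 1 = 4)
l = -1169
J(K(9, G(1))) + l = 4 - 1169 = -1165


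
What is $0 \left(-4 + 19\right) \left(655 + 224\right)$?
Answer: $0$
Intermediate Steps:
$0 \left(-4 + 19\right) \left(655 + 224\right) = 0 \cdot 15 \cdot 879 = 0 \cdot 879 = 0$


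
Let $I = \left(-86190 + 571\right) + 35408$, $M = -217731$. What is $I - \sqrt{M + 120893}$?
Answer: $-50211 - i \sqrt{96838} \approx -50211.0 - 311.19 i$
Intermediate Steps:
$I = -50211$ ($I = -85619 + 35408 = -50211$)
$I - \sqrt{M + 120893} = -50211 - \sqrt{-217731 + 120893} = -50211 - \sqrt{-96838} = -50211 - i \sqrt{96838}$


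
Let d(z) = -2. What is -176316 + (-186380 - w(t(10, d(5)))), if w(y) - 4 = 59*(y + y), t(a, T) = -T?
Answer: -362936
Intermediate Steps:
w(y) = 4 + 118*y (w(y) = 4 + 59*(y + y) = 4 + 59*(2*y) = 4 + 118*y)
-176316 + (-186380 - w(t(10, d(5)))) = -176316 + (-186380 - (4 + 118*(-1*(-2)))) = -176316 + (-186380 - (4 + 118*2)) = -176316 + (-186380 - (4 + 236)) = -176316 + (-186380 - 1*240) = -176316 + (-186380 - 240) = -176316 - 186620 = -362936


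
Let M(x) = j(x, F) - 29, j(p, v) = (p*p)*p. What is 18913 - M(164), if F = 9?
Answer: -4392002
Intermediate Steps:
j(p, v) = p³ (j(p, v) = p²*p = p³)
M(x) = -29 + x³ (M(x) = x³ - 29 = -29 + x³)
18913 - M(164) = 18913 - (-29 + 164³) = 18913 - (-29 + 4410944) = 18913 - 1*4410915 = 18913 - 4410915 = -4392002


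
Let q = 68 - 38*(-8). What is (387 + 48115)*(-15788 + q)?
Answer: -747706832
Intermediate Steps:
q = 372 (q = 68 + 304 = 372)
(387 + 48115)*(-15788 + q) = (387 + 48115)*(-15788 + 372) = 48502*(-15416) = -747706832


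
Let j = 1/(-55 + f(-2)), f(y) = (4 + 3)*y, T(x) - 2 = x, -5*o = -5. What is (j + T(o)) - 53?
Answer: -3451/69 ≈ -50.014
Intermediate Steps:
o = 1 (o = -⅕*(-5) = 1)
T(x) = 2 + x
f(y) = 7*y
j = -1/69 (j = 1/(-55 + 7*(-2)) = 1/(-55 - 14) = 1/(-69) = -1/69 ≈ -0.014493)
(j + T(o)) - 53 = (-1/69 + (2 + 1)) - 53 = (-1/69 + 3) - 53 = 206/69 - 53 = -3451/69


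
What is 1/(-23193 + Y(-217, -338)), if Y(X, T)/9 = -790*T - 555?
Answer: 1/2374992 ≈ 4.2105e-7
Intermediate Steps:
Y(X, T) = -4995 - 7110*T (Y(X, T) = 9*(-790*T - 555) = 9*(-555 - 790*T) = -4995 - 7110*T)
1/(-23193 + Y(-217, -338)) = 1/(-23193 + (-4995 - 7110*(-338))) = 1/(-23193 + (-4995 + 2403180)) = 1/(-23193 + 2398185) = 1/2374992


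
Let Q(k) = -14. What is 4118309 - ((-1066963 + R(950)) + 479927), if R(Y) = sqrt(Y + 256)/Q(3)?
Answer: 4705345 + 3*sqrt(134)/14 ≈ 4.7053e+6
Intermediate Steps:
R(Y) = -sqrt(256 + Y)/14 (R(Y) = sqrt(Y + 256)/(-14) = sqrt(256 + Y)*(-1/14) = -sqrt(256 + Y)/14)
4118309 - ((-1066963 + R(950)) + 479927) = 4118309 - ((-1066963 - sqrt(256 + 950)/14) + 479927) = 4118309 - ((-1066963 - 3*sqrt(134)/14) + 479927) = 4118309 - (-587036 - 3*sqrt(134)/14) = 4118309 + (587036 + 3*sqrt(134)/14) = 4705345 + 3*sqrt(134)/14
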